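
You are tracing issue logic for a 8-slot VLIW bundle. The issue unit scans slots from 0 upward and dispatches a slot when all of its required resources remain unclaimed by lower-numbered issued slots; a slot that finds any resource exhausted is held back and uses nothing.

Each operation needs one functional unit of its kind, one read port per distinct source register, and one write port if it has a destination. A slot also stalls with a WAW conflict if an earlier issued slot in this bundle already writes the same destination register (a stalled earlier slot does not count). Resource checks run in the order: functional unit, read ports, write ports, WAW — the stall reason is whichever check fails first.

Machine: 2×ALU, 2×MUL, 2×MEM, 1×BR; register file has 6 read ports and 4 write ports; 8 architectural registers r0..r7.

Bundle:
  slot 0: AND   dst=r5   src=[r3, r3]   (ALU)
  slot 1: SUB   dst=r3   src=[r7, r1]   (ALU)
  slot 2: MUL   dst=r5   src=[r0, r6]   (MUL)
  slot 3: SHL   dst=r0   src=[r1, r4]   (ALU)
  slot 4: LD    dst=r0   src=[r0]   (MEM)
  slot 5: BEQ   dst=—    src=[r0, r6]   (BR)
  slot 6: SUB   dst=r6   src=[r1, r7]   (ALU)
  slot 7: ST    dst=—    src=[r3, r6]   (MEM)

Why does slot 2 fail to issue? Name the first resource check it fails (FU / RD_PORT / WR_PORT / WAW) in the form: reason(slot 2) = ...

  0. ALU→r5 ⇒ go  {1A/2Mu/2Ld/1B | 5r 3w}
  1. ALU→r3 ⇒ go  {0A/2Mu/2Ld/1B | 3r 2w}
  2. MUL→r5 ⇒ no(WAW)  {0A/2Mu/2Ld/1B | 3r 2w}
  3. ALU→r0 ⇒ no(FU)  {0A/2Mu/2Ld/1B | 3r 2w}
  4. MEM→r0 ⇒ go  {0A/2Mu/1Ld/1B | 2r 1w}
  5. BR ⇒ go  {0A/2Mu/1Ld/0B | 0r 1w}
  6. ALU→r6 ⇒ no(FU)  {0A/2Mu/1Ld/0B | 0r 1w}
  7. MEM ⇒ no(RD_PORT)  {0A/2Mu/1Ld/0B | 0r 1w}

reason(slot 2) = WAW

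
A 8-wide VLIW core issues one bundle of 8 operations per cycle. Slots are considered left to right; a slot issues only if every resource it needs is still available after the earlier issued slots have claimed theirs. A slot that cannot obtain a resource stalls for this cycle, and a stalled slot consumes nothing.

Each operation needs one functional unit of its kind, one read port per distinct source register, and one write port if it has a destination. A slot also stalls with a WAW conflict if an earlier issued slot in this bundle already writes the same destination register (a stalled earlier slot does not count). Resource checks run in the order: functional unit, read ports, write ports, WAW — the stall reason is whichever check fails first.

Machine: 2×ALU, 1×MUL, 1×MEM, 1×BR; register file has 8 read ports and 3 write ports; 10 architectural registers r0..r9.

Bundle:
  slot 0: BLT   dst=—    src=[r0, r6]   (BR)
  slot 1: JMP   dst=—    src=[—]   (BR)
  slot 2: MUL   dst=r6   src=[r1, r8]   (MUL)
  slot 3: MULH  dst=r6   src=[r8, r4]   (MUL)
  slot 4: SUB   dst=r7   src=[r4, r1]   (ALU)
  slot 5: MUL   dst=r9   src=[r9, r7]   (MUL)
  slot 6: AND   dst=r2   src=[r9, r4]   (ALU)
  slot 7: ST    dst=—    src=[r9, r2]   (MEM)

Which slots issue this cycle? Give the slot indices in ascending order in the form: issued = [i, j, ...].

slot 0 (BR): ISSUE — free A2,Mu1,Ld1,B0 rp6 wp3
slot 1 (BR): stall FU — free A2,Mu1,Ld1,B0 rp6 wp3
slot 2 (MUL): ISSUE — free A2,Mu0,Ld1,B0 rp4 wp2
slot 3 (MUL): stall FU — free A2,Mu0,Ld1,B0 rp4 wp2
slot 4 (ALU): ISSUE — free A1,Mu0,Ld1,B0 rp2 wp1
slot 5 (MUL): stall FU — free A1,Mu0,Ld1,B0 rp2 wp1
slot 6 (ALU): ISSUE — free A0,Mu0,Ld1,B0 rp0 wp0
slot 7 (MEM): stall RD_PORT — free A0,Mu0,Ld1,B0 rp0 wp0

issued = [0, 2, 4, 6]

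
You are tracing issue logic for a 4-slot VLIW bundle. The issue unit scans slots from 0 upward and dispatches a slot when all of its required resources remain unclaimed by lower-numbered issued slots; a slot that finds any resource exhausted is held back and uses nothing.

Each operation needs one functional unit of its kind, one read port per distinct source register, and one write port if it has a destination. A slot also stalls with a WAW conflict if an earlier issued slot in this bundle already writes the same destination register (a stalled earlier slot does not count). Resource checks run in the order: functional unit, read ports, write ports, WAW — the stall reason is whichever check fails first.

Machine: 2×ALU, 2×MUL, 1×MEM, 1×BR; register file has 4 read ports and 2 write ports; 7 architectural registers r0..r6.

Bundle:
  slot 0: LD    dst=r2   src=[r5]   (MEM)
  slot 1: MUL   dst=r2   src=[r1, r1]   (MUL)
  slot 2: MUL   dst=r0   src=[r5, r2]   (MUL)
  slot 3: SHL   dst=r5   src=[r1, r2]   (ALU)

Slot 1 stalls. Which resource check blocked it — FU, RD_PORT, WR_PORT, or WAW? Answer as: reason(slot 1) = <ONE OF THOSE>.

reason(slot 1) = WAW

slot 0 (MEM): ISSUE — free A2,Mu2,Ld0,B1 rp3 wp1
slot 1 (MUL): stall WAW — free A2,Mu2,Ld0,B1 rp3 wp1
slot 2 (MUL): ISSUE — free A2,Mu1,Ld0,B1 rp1 wp0
slot 3 (ALU): stall RD_PORT — free A2,Mu1,Ld0,B1 rp1 wp0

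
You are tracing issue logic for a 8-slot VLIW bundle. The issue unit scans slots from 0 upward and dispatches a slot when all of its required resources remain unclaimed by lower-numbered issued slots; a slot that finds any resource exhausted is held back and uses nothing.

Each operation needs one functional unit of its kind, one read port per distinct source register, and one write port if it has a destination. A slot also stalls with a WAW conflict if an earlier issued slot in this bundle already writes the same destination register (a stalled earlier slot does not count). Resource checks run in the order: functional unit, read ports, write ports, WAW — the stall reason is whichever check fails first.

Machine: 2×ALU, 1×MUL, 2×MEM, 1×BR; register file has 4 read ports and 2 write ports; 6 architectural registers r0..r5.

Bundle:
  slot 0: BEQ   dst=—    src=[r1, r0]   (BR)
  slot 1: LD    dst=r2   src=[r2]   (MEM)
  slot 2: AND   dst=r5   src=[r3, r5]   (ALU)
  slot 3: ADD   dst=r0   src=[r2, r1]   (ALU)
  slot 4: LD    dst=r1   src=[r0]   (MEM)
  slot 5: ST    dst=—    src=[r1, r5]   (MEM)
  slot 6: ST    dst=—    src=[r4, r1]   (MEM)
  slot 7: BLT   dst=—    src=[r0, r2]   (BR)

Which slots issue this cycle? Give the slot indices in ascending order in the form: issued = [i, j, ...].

issued = [0, 1, 4]

(0) want 1×BR +2rd +0wr — yes → AL2|MU1|ME2|BR0|rd2|wr2
(1) want 1×MEM +1rd +1wr — yes → AL2|MU1|ME1|BR0|rd1|wr1
(2) want 1×ALU +2rd +1wr — RD_PORT → AL2|MU1|ME1|BR0|rd1|wr1
(3) want 1×ALU +2rd +1wr — RD_PORT → AL2|MU1|ME1|BR0|rd1|wr1
(4) want 1×MEM +1rd +1wr — yes → AL2|MU1|ME0|BR0|rd0|wr0
(5) want 1×MEM +2rd +0wr — FU → AL2|MU1|ME0|BR0|rd0|wr0
(6) want 1×MEM +2rd +0wr — FU → AL2|MU1|ME0|BR0|rd0|wr0
(7) want 1×BR +2rd +0wr — FU → AL2|MU1|ME0|BR0|rd0|wr0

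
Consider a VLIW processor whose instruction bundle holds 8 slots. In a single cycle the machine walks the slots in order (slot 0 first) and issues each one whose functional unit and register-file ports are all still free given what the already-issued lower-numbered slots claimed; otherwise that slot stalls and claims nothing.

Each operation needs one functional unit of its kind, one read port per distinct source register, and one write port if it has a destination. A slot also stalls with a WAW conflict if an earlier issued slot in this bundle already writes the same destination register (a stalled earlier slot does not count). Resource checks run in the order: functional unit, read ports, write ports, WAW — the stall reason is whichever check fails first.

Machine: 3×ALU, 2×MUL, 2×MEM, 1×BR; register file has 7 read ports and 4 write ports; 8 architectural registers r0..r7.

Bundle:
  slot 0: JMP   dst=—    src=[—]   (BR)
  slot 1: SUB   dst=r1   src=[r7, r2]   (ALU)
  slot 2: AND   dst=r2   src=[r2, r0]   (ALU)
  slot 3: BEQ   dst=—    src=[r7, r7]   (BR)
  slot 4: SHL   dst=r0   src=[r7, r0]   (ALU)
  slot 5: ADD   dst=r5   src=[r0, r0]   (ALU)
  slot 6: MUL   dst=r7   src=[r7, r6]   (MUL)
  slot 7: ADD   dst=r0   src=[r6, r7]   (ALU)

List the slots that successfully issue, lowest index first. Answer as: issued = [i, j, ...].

slot 0 (BR): ISSUE — free A3,Mu2,Ld2,B0 rp7 wp4
slot 1 (ALU): ISSUE — free A2,Mu2,Ld2,B0 rp5 wp3
slot 2 (ALU): ISSUE — free A1,Mu2,Ld2,B0 rp3 wp2
slot 3 (BR): stall FU — free A1,Mu2,Ld2,B0 rp3 wp2
slot 4 (ALU): ISSUE — free A0,Mu2,Ld2,B0 rp1 wp1
slot 5 (ALU): stall FU — free A0,Mu2,Ld2,B0 rp1 wp1
slot 6 (MUL): stall RD_PORT — free A0,Mu2,Ld2,B0 rp1 wp1
slot 7 (ALU): stall FU — free A0,Mu2,Ld2,B0 rp1 wp1

issued = [0, 1, 2, 4]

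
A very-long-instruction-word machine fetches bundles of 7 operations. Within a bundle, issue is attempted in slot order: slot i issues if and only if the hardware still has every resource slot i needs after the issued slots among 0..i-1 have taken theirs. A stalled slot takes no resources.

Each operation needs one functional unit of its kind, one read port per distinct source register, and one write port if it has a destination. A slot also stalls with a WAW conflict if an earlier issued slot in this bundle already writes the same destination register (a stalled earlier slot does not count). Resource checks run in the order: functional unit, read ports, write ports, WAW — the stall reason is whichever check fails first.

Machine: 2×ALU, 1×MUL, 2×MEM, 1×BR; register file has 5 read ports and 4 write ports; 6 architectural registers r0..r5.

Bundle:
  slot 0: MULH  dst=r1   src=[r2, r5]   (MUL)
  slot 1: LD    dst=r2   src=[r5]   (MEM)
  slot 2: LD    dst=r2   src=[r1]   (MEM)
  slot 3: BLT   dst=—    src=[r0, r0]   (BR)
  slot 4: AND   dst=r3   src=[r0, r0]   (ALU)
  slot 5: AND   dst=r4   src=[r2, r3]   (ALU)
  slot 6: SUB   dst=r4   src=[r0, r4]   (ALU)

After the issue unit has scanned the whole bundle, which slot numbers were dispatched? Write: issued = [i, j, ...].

issued = [0, 1, 3, 4]

#0 MUL src=r2,r5 dispatched  <A:2 Mu:0 Ld:2 B:1 rd:3 wr:3>
#1 MEM src=r5 dispatched  <A:2 Mu:0 Ld:1 B:1 rd:2 wr:2>
#2 MEM src=r1 held:WAW  <A:2 Mu:0 Ld:1 B:1 rd:2 wr:2>
#3 BR src=r0,r0 dispatched  <A:2 Mu:0 Ld:1 B:0 rd:1 wr:2>
#4 ALU src=r0,r0 dispatched  <A:1 Mu:0 Ld:1 B:0 rd:0 wr:1>
#5 ALU src=r2,r3 held:RD_PORT  <A:1 Mu:0 Ld:1 B:0 rd:0 wr:1>
#6 ALU src=r0,r4 held:RD_PORT  <A:1 Mu:0 Ld:1 B:0 rd:0 wr:1>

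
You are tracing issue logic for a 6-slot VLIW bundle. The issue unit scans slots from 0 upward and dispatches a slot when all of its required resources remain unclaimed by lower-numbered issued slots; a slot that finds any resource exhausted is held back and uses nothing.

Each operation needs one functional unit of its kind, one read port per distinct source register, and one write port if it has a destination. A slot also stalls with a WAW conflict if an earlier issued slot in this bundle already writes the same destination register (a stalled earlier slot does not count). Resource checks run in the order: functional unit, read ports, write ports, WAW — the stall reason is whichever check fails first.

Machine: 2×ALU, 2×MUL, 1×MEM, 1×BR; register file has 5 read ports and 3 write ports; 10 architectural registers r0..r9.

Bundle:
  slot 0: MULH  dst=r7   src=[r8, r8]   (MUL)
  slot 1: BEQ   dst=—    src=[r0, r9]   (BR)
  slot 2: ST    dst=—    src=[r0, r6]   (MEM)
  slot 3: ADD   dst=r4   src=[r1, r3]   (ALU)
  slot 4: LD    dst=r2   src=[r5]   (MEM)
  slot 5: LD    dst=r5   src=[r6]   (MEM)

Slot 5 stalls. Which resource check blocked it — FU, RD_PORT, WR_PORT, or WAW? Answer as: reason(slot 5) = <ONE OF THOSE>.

slot 0 (MUL): ISSUE — free A2,Mu1,Ld1,B1 rp4 wp2
slot 1 (BR): ISSUE — free A2,Mu1,Ld1,B0 rp2 wp2
slot 2 (MEM): ISSUE — free A2,Mu1,Ld0,B0 rp0 wp2
slot 3 (ALU): stall RD_PORT — free A2,Mu1,Ld0,B0 rp0 wp2
slot 4 (MEM): stall FU — free A2,Mu1,Ld0,B0 rp0 wp2
slot 5 (MEM): stall FU — free A2,Mu1,Ld0,B0 rp0 wp2

reason(slot 5) = FU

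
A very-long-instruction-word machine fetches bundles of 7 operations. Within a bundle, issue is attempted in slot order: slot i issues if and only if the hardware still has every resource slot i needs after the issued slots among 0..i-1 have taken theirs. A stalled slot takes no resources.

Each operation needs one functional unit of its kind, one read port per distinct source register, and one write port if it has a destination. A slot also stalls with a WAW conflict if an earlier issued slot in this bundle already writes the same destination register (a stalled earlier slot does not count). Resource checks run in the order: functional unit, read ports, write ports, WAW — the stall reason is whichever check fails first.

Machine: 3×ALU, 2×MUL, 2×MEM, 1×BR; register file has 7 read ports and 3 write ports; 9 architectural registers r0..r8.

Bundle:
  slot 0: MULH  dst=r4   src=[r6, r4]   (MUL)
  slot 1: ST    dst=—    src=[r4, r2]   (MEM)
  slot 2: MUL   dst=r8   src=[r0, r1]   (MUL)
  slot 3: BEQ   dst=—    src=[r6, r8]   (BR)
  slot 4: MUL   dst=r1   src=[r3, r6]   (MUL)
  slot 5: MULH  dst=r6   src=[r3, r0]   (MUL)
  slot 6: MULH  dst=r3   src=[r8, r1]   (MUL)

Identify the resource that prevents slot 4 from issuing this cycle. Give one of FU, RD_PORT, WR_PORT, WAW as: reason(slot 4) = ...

slot 0 (MUL): ISSUE — free A3,Mu1,Ld2,B1 rp5 wp2
slot 1 (MEM): ISSUE — free A3,Mu1,Ld1,B1 rp3 wp2
slot 2 (MUL): ISSUE — free A3,Mu0,Ld1,B1 rp1 wp1
slot 3 (BR): stall RD_PORT — free A3,Mu0,Ld1,B1 rp1 wp1
slot 4 (MUL): stall FU — free A3,Mu0,Ld1,B1 rp1 wp1
slot 5 (MUL): stall FU — free A3,Mu0,Ld1,B1 rp1 wp1
slot 6 (MUL): stall FU — free A3,Mu0,Ld1,B1 rp1 wp1

reason(slot 4) = FU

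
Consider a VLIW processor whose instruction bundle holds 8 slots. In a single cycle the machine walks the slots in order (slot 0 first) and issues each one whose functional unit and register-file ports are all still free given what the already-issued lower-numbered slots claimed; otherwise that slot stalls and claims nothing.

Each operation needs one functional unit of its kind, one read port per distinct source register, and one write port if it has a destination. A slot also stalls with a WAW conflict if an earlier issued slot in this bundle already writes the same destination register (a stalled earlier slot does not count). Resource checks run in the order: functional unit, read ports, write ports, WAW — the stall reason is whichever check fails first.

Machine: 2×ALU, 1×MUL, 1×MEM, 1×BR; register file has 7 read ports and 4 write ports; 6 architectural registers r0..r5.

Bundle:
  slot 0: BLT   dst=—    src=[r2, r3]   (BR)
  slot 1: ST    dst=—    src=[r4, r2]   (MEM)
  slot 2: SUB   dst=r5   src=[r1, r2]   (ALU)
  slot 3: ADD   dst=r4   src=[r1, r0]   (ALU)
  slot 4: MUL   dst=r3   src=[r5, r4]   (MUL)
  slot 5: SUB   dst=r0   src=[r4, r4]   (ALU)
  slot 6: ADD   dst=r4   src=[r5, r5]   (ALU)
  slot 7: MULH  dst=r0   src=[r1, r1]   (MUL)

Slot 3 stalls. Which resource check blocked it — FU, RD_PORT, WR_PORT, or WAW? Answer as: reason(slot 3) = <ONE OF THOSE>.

[0] BR needs rd=2 wr=0: ok; after: ALU=2 MUL=1 MEM=1 BR=0, R=5, W=4
[1] MEM needs rd=2 wr=0: ok; after: ALU=2 MUL=1 MEM=0 BR=0, R=3, W=4
[2] ALU needs rd=2 wr=1: ok; after: ALU=1 MUL=1 MEM=0 BR=0, R=1, W=3
[3] ALU needs rd=2 wr=1: RD_PORT; after: ALU=1 MUL=1 MEM=0 BR=0, R=1, W=3
[4] MUL needs rd=2 wr=1: RD_PORT; after: ALU=1 MUL=1 MEM=0 BR=0, R=1, W=3
[5] ALU needs rd=1 wr=1: ok; after: ALU=0 MUL=1 MEM=0 BR=0, R=0, W=2
[6] ALU needs rd=1 wr=1: FU; after: ALU=0 MUL=1 MEM=0 BR=0, R=0, W=2
[7] MUL needs rd=1 wr=1: RD_PORT; after: ALU=0 MUL=1 MEM=0 BR=0, R=0, W=2

reason(slot 3) = RD_PORT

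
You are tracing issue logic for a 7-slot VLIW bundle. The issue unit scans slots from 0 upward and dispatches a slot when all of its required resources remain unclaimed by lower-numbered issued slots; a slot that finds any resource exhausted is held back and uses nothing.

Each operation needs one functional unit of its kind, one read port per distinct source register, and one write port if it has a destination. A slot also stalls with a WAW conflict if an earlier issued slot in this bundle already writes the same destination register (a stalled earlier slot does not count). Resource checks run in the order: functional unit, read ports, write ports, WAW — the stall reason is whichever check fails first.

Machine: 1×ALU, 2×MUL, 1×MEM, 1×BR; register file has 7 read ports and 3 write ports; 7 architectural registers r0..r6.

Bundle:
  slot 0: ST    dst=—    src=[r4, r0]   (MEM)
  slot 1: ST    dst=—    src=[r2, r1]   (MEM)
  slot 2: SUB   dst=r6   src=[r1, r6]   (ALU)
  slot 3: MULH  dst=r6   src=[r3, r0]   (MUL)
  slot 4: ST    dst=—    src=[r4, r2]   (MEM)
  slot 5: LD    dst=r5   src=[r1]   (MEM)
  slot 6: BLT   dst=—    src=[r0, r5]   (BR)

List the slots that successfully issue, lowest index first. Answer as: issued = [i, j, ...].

issued = [0, 2, 6]

[0] MEM needs rd=2 wr=0: ok; after: ALU=1 MUL=2 MEM=0 BR=1, R=5, W=3
[1] MEM needs rd=2 wr=0: FU; after: ALU=1 MUL=2 MEM=0 BR=1, R=5, W=3
[2] ALU needs rd=2 wr=1: ok; after: ALU=0 MUL=2 MEM=0 BR=1, R=3, W=2
[3] MUL needs rd=2 wr=1: WAW; after: ALU=0 MUL=2 MEM=0 BR=1, R=3, W=2
[4] MEM needs rd=2 wr=0: FU; after: ALU=0 MUL=2 MEM=0 BR=1, R=3, W=2
[5] MEM needs rd=1 wr=1: FU; after: ALU=0 MUL=2 MEM=0 BR=1, R=3, W=2
[6] BR needs rd=2 wr=0: ok; after: ALU=0 MUL=2 MEM=0 BR=0, R=1, W=2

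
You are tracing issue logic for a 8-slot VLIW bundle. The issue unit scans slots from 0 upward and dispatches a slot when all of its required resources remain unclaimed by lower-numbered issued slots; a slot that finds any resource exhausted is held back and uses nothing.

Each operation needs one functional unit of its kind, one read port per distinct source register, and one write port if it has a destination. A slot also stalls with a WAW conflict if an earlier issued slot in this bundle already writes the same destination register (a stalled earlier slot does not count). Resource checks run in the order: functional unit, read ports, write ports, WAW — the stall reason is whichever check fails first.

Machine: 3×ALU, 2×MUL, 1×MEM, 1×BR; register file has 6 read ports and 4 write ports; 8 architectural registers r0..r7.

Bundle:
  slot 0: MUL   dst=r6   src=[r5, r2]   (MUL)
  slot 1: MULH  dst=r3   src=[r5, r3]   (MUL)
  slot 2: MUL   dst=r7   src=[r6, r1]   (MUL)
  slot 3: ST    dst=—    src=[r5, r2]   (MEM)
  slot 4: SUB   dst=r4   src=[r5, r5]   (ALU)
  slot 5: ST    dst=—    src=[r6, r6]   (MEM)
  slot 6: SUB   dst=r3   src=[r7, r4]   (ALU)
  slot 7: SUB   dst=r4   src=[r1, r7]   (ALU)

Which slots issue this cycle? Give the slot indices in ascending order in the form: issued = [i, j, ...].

#0 MUL src=r5,r2 dispatched  <A:3 Mu:1 Ld:1 B:1 rd:4 wr:3>
#1 MUL src=r5,r3 dispatched  <A:3 Mu:0 Ld:1 B:1 rd:2 wr:2>
#2 MUL src=r6,r1 held:FU  <A:3 Mu:0 Ld:1 B:1 rd:2 wr:2>
#3 MEM src=r5,r2 dispatched  <A:3 Mu:0 Ld:0 B:1 rd:0 wr:2>
#4 ALU src=r5,r5 held:RD_PORT  <A:3 Mu:0 Ld:0 B:1 rd:0 wr:2>
#5 MEM src=r6,r6 held:FU  <A:3 Mu:0 Ld:0 B:1 rd:0 wr:2>
#6 ALU src=r7,r4 held:RD_PORT  <A:3 Mu:0 Ld:0 B:1 rd:0 wr:2>
#7 ALU src=r1,r7 held:RD_PORT  <A:3 Mu:0 Ld:0 B:1 rd:0 wr:2>

issued = [0, 1, 3]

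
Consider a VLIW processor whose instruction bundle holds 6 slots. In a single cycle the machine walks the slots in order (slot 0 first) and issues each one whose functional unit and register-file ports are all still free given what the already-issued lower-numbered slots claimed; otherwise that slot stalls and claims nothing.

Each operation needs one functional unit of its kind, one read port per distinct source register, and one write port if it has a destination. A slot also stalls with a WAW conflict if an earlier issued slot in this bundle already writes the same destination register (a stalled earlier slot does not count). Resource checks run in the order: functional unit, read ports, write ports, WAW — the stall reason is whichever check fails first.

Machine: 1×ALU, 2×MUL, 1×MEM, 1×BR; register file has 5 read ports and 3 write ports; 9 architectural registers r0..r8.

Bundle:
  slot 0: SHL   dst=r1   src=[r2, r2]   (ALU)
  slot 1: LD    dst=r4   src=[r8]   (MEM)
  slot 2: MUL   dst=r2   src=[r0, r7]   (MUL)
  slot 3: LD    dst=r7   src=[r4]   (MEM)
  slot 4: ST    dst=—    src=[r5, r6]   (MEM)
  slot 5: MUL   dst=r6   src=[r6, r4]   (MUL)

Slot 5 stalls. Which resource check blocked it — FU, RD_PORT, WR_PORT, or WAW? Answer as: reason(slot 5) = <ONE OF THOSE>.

reason(slot 5) = RD_PORT

[0] ALU needs rd=1 wr=1: ok; after: ALU=0 MUL=2 MEM=1 BR=1, R=4, W=2
[1] MEM needs rd=1 wr=1: ok; after: ALU=0 MUL=2 MEM=0 BR=1, R=3, W=1
[2] MUL needs rd=2 wr=1: ok; after: ALU=0 MUL=1 MEM=0 BR=1, R=1, W=0
[3] MEM needs rd=1 wr=1: FU; after: ALU=0 MUL=1 MEM=0 BR=1, R=1, W=0
[4] MEM needs rd=2 wr=0: FU; after: ALU=0 MUL=1 MEM=0 BR=1, R=1, W=0
[5] MUL needs rd=2 wr=1: RD_PORT; after: ALU=0 MUL=1 MEM=0 BR=1, R=1, W=0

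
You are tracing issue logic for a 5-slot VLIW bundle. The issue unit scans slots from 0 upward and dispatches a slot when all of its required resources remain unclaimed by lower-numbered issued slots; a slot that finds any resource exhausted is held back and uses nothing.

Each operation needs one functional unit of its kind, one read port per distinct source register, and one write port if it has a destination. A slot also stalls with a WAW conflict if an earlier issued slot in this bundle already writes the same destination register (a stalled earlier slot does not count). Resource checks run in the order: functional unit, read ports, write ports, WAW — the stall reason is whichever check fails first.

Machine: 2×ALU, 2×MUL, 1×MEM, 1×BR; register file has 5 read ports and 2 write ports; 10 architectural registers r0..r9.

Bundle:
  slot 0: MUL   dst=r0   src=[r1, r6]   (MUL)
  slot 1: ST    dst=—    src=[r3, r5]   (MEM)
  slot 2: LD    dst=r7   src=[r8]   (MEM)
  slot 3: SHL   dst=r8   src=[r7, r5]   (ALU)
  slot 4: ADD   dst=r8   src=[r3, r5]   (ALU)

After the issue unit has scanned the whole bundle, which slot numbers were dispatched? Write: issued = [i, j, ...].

(0) want 1×MUL +2rd +1wr — yes → AL2|MU1|ME1|BR1|rd3|wr1
(1) want 1×MEM +2rd +0wr — yes → AL2|MU1|ME0|BR1|rd1|wr1
(2) want 1×MEM +1rd +1wr — FU → AL2|MU1|ME0|BR1|rd1|wr1
(3) want 1×ALU +2rd +1wr — RD_PORT → AL2|MU1|ME0|BR1|rd1|wr1
(4) want 1×ALU +2rd +1wr — RD_PORT → AL2|MU1|ME0|BR1|rd1|wr1

issued = [0, 1]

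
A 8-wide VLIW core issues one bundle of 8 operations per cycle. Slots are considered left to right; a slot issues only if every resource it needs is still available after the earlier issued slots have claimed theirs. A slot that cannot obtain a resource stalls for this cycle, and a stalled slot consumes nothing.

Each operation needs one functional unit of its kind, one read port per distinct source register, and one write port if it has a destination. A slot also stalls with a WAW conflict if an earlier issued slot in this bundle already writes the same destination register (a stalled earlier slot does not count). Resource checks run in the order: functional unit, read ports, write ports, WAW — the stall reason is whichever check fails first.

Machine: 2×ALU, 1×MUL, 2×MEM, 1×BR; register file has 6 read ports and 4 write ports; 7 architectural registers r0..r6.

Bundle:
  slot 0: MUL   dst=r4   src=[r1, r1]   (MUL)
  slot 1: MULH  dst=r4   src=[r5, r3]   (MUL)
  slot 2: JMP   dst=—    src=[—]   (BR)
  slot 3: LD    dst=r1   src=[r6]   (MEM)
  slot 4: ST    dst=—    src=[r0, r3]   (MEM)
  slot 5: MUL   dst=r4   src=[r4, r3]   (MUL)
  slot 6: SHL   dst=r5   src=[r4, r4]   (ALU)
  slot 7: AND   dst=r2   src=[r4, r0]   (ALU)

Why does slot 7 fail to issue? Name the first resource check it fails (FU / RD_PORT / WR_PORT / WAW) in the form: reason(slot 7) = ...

#0 MUL src=r1,r1 dispatched  <A:2 Mu:0 Ld:2 B:1 rd:5 wr:3>
#1 MUL src=r5,r3 held:FU  <A:2 Mu:0 Ld:2 B:1 rd:5 wr:3>
#2 BR src=- dispatched  <A:2 Mu:0 Ld:2 B:0 rd:5 wr:3>
#3 MEM src=r6 dispatched  <A:2 Mu:0 Ld:1 B:0 rd:4 wr:2>
#4 MEM src=r0,r3 dispatched  <A:2 Mu:0 Ld:0 B:0 rd:2 wr:2>
#5 MUL src=r4,r3 held:FU  <A:2 Mu:0 Ld:0 B:0 rd:2 wr:2>
#6 ALU src=r4,r4 dispatched  <A:1 Mu:0 Ld:0 B:0 rd:1 wr:1>
#7 ALU src=r4,r0 held:RD_PORT  <A:1 Mu:0 Ld:0 B:0 rd:1 wr:1>

reason(slot 7) = RD_PORT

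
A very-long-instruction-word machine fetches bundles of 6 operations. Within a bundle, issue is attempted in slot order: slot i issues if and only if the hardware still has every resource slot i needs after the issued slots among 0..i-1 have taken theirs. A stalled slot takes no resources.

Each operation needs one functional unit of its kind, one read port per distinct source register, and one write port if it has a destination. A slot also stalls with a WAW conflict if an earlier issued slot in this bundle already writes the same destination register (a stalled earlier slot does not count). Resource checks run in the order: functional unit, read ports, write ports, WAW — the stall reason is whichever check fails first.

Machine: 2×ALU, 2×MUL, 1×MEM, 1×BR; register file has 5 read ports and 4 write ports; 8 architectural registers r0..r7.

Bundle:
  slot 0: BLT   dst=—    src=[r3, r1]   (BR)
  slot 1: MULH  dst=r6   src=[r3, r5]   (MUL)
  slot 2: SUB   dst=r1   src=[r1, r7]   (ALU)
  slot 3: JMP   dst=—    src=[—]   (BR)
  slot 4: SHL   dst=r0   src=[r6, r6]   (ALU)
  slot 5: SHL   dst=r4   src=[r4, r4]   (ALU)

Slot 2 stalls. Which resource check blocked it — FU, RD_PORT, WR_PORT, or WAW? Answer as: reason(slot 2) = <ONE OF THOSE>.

#0 BR src=r3,r1 dispatched  <A:2 Mu:2 Ld:1 B:0 rd:3 wr:4>
#1 MUL src=r3,r5 dispatched  <A:2 Mu:1 Ld:1 B:0 rd:1 wr:3>
#2 ALU src=r1,r7 held:RD_PORT  <A:2 Mu:1 Ld:1 B:0 rd:1 wr:3>
#3 BR src=- held:FU  <A:2 Mu:1 Ld:1 B:0 rd:1 wr:3>
#4 ALU src=r6,r6 dispatched  <A:1 Mu:1 Ld:1 B:0 rd:0 wr:2>
#5 ALU src=r4,r4 held:RD_PORT  <A:1 Mu:1 Ld:1 B:0 rd:0 wr:2>

reason(slot 2) = RD_PORT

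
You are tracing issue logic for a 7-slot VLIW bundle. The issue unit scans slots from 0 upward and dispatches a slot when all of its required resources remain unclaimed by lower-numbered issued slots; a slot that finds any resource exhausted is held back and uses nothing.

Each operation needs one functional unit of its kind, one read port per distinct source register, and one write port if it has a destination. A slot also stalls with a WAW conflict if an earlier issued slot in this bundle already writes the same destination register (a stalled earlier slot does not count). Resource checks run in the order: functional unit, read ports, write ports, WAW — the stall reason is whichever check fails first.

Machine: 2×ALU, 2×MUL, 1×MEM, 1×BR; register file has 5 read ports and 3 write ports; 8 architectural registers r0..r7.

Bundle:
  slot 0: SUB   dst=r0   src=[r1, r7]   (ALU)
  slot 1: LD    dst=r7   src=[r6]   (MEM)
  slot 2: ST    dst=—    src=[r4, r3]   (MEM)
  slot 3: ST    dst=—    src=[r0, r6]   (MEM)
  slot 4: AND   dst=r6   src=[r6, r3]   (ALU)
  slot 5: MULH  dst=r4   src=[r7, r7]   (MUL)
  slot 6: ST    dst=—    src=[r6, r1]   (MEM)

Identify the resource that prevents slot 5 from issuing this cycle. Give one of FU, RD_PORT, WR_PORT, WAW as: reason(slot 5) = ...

reason(slot 5) = RD_PORT

(0) want 1×ALU +2rd +1wr — yes → AL1|MU2|ME1|BR1|rd3|wr2
(1) want 1×MEM +1rd +1wr — yes → AL1|MU2|ME0|BR1|rd2|wr1
(2) want 1×MEM +2rd +0wr — FU → AL1|MU2|ME0|BR1|rd2|wr1
(3) want 1×MEM +2rd +0wr — FU → AL1|MU2|ME0|BR1|rd2|wr1
(4) want 1×ALU +2rd +1wr — yes → AL0|MU2|ME0|BR1|rd0|wr0
(5) want 1×MUL +1rd +1wr — RD_PORT → AL0|MU2|ME0|BR1|rd0|wr0
(6) want 1×MEM +2rd +0wr — FU → AL0|MU2|ME0|BR1|rd0|wr0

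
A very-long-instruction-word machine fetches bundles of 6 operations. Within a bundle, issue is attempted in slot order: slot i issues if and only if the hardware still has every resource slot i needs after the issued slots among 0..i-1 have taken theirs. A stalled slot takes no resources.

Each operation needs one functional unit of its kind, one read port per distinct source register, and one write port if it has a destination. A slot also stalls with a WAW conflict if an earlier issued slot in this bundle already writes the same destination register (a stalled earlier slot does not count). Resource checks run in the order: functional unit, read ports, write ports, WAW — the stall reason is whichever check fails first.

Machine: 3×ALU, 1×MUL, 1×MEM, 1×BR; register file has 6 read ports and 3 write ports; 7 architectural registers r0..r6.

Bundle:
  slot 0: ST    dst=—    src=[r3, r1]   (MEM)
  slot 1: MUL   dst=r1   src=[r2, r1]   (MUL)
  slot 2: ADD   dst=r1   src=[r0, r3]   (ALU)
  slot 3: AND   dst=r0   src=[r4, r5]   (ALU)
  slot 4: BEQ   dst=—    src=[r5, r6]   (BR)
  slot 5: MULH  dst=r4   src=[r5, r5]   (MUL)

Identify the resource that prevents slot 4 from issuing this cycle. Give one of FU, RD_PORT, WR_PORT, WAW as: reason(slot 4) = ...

reason(slot 4) = RD_PORT

[0] MEM needs rd=2 wr=0: ok; after: ALU=3 MUL=1 MEM=0 BR=1, R=4, W=3
[1] MUL needs rd=2 wr=1: ok; after: ALU=3 MUL=0 MEM=0 BR=1, R=2, W=2
[2] ALU needs rd=2 wr=1: WAW; after: ALU=3 MUL=0 MEM=0 BR=1, R=2, W=2
[3] ALU needs rd=2 wr=1: ok; after: ALU=2 MUL=0 MEM=0 BR=1, R=0, W=1
[4] BR needs rd=2 wr=0: RD_PORT; after: ALU=2 MUL=0 MEM=0 BR=1, R=0, W=1
[5] MUL needs rd=1 wr=1: FU; after: ALU=2 MUL=0 MEM=0 BR=1, R=0, W=1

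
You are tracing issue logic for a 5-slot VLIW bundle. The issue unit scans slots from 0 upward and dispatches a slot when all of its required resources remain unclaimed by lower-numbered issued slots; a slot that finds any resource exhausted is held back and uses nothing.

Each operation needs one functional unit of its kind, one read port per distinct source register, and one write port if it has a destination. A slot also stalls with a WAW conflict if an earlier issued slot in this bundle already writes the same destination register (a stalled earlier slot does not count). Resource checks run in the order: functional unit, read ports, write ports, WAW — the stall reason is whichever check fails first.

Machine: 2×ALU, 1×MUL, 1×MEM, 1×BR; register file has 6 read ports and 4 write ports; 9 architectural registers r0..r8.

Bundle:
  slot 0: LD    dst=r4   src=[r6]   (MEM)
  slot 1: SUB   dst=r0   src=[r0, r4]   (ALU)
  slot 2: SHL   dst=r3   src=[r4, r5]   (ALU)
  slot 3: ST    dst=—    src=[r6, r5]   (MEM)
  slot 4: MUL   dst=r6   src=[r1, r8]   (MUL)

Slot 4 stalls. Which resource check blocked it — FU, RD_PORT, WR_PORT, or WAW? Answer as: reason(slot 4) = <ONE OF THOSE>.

slot 0 (MEM): ISSUE — free A2,Mu1,Ld0,B1 rp5 wp3
slot 1 (ALU): ISSUE — free A1,Mu1,Ld0,B1 rp3 wp2
slot 2 (ALU): ISSUE — free A0,Mu1,Ld0,B1 rp1 wp1
slot 3 (MEM): stall FU — free A0,Mu1,Ld0,B1 rp1 wp1
slot 4 (MUL): stall RD_PORT — free A0,Mu1,Ld0,B1 rp1 wp1

reason(slot 4) = RD_PORT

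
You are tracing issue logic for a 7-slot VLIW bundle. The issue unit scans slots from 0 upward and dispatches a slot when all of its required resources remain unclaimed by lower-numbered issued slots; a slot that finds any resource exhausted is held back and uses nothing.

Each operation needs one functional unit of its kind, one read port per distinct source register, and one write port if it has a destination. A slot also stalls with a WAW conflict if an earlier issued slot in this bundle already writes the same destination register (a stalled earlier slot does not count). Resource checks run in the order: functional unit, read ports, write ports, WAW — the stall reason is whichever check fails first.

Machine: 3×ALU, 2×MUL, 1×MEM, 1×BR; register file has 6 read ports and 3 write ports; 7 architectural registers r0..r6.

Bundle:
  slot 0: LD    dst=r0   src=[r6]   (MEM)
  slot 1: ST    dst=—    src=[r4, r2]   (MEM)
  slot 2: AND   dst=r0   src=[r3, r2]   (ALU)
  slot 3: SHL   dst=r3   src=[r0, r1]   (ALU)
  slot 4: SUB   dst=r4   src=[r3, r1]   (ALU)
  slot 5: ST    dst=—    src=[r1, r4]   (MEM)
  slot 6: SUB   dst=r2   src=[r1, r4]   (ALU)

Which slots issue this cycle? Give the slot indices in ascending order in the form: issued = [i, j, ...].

#0 MEM src=r6 dispatched  <A:3 Mu:2 Ld:0 B:1 rd:5 wr:2>
#1 MEM src=r4,r2 held:FU  <A:3 Mu:2 Ld:0 B:1 rd:5 wr:2>
#2 ALU src=r3,r2 held:WAW  <A:3 Mu:2 Ld:0 B:1 rd:5 wr:2>
#3 ALU src=r0,r1 dispatched  <A:2 Mu:2 Ld:0 B:1 rd:3 wr:1>
#4 ALU src=r3,r1 dispatched  <A:1 Mu:2 Ld:0 B:1 rd:1 wr:0>
#5 MEM src=r1,r4 held:FU  <A:1 Mu:2 Ld:0 B:1 rd:1 wr:0>
#6 ALU src=r1,r4 held:RD_PORT  <A:1 Mu:2 Ld:0 B:1 rd:1 wr:0>

issued = [0, 3, 4]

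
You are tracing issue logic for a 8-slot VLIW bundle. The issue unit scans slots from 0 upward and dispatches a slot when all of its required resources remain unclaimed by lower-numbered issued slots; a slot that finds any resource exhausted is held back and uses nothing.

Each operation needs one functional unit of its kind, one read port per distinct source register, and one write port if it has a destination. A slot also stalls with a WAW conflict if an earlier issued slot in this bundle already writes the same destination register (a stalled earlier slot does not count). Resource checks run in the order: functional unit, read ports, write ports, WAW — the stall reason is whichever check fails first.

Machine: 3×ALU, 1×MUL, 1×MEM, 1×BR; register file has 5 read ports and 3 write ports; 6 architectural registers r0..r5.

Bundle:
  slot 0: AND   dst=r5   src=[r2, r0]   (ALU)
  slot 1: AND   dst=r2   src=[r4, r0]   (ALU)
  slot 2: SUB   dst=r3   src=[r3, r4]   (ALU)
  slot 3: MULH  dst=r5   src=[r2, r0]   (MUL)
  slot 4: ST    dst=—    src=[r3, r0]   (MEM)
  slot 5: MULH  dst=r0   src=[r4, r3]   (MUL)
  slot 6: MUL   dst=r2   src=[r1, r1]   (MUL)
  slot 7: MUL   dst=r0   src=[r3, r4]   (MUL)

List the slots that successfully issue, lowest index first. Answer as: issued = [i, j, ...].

issued = [0, 1]

slot 0 (ALU): ISSUE — free A2,Mu1,Ld1,B1 rp3 wp2
slot 1 (ALU): ISSUE — free A1,Mu1,Ld1,B1 rp1 wp1
slot 2 (ALU): stall RD_PORT — free A1,Mu1,Ld1,B1 rp1 wp1
slot 3 (MUL): stall RD_PORT — free A1,Mu1,Ld1,B1 rp1 wp1
slot 4 (MEM): stall RD_PORT — free A1,Mu1,Ld1,B1 rp1 wp1
slot 5 (MUL): stall RD_PORT — free A1,Mu1,Ld1,B1 rp1 wp1
slot 6 (MUL): stall WAW — free A1,Mu1,Ld1,B1 rp1 wp1
slot 7 (MUL): stall RD_PORT — free A1,Mu1,Ld1,B1 rp1 wp1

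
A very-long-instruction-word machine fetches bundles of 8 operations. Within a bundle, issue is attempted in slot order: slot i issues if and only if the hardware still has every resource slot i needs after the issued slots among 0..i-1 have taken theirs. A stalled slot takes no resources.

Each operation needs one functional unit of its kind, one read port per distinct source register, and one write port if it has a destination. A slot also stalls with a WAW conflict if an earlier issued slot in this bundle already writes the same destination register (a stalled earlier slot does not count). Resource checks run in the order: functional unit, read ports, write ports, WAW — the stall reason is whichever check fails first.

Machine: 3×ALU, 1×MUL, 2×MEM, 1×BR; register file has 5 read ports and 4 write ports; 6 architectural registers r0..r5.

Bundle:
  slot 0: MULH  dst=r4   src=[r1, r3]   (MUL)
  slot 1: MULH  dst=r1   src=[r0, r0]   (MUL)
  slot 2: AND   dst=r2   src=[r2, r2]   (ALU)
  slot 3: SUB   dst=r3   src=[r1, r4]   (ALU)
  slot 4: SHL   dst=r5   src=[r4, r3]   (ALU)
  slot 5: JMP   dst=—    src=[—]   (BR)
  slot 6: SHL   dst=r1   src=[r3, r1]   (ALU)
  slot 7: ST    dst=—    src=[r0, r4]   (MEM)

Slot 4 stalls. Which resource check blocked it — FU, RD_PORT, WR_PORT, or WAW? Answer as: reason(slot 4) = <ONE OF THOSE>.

reason(slot 4) = RD_PORT

  0. MUL→r4 ⇒ go  {3A/0Mu/2Ld/1B | 3r 3w}
  1. MUL→r1 ⇒ no(FU)  {3A/0Mu/2Ld/1B | 3r 3w}
  2. ALU→r2 ⇒ go  {2A/0Mu/2Ld/1B | 2r 2w}
  3. ALU→r3 ⇒ go  {1A/0Mu/2Ld/1B | 0r 1w}
  4. ALU→r5 ⇒ no(RD_PORT)  {1A/0Mu/2Ld/1B | 0r 1w}
  5. BR ⇒ go  {1A/0Mu/2Ld/0B | 0r 1w}
  6. ALU→r1 ⇒ no(RD_PORT)  {1A/0Mu/2Ld/0B | 0r 1w}
  7. MEM ⇒ no(RD_PORT)  {1A/0Mu/2Ld/0B | 0r 1w}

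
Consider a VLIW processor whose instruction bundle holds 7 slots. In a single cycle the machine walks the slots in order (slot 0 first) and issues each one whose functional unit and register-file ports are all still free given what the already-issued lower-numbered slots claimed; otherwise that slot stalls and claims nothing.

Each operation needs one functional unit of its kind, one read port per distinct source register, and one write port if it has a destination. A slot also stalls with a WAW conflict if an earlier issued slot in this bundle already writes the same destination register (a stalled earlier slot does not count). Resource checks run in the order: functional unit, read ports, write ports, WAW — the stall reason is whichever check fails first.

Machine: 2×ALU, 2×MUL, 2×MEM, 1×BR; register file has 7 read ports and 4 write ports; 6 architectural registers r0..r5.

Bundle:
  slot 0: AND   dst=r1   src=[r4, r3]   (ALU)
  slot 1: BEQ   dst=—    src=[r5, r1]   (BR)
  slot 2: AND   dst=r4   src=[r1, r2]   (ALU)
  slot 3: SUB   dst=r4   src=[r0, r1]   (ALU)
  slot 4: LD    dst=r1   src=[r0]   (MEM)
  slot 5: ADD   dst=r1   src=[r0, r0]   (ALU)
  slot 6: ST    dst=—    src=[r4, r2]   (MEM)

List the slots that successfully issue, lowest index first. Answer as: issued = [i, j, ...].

slot 0 (ALU): ISSUE — free A1,Mu2,Ld2,B1 rp5 wp3
slot 1 (BR): ISSUE — free A1,Mu2,Ld2,B0 rp3 wp3
slot 2 (ALU): ISSUE — free A0,Mu2,Ld2,B0 rp1 wp2
slot 3 (ALU): stall FU — free A0,Mu2,Ld2,B0 rp1 wp2
slot 4 (MEM): stall WAW — free A0,Mu2,Ld2,B0 rp1 wp2
slot 5 (ALU): stall FU — free A0,Mu2,Ld2,B0 rp1 wp2
slot 6 (MEM): stall RD_PORT — free A0,Mu2,Ld2,B0 rp1 wp2

issued = [0, 1, 2]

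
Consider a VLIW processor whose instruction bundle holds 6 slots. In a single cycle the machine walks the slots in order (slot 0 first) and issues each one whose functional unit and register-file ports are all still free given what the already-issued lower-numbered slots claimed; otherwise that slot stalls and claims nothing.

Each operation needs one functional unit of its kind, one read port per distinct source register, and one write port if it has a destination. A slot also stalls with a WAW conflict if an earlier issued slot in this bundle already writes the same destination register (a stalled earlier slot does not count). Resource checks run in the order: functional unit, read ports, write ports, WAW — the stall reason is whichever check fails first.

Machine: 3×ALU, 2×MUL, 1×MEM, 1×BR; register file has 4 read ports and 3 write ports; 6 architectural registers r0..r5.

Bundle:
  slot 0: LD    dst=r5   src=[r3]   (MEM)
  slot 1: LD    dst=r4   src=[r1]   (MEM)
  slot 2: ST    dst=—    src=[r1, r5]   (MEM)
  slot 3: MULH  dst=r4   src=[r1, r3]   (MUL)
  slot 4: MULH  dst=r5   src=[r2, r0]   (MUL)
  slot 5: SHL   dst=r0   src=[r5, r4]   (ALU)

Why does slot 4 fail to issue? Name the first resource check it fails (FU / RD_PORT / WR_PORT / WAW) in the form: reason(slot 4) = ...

reason(slot 4) = RD_PORT

slot 0 (MEM): ISSUE — free A3,Mu2,Ld0,B1 rp3 wp2
slot 1 (MEM): stall FU — free A3,Mu2,Ld0,B1 rp3 wp2
slot 2 (MEM): stall FU — free A3,Mu2,Ld0,B1 rp3 wp2
slot 3 (MUL): ISSUE — free A3,Mu1,Ld0,B1 rp1 wp1
slot 4 (MUL): stall RD_PORT — free A3,Mu1,Ld0,B1 rp1 wp1
slot 5 (ALU): stall RD_PORT — free A3,Mu1,Ld0,B1 rp1 wp1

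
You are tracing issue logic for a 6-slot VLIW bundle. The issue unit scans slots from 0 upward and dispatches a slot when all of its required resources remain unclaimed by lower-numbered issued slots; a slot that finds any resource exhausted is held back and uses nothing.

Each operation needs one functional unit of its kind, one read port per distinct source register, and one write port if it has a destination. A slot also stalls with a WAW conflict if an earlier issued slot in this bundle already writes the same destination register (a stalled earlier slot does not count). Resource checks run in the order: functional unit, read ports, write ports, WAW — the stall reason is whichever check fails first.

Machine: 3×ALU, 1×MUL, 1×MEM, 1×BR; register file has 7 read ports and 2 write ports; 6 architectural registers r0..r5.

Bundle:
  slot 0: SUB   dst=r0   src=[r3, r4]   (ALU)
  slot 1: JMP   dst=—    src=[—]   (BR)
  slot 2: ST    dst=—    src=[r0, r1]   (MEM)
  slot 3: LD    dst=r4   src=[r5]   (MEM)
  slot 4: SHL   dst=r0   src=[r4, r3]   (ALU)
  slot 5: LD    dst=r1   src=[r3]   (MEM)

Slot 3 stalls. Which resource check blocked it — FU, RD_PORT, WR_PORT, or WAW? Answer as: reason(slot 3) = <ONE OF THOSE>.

reason(slot 3) = FU

[0] ALU needs rd=2 wr=1: ok; after: ALU=2 MUL=1 MEM=1 BR=1, R=5, W=1
[1] BR needs rd=0 wr=0: ok; after: ALU=2 MUL=1 MEM=1 BR=0, R=5, W=1
[2] MEM needs rd=2 wr=0: ok; after: ALU=2 MUL=1 MEM=0 BR=0, R=3, W=1
[3] MEM needs rd=1 wr=1: FU; after: ALU=2 MUL=1 MEM=0 BR=0, R=3, W=1
[4] ALU needs rd=2 wr=1: WAW; after: ALU=2 MUL=1 MEM=0 BR=0, R=3, W=1
[5] MEM needs rd=1 wr=1: FU; after: ALU=2 MUL=1 MEM=0 BR=0, R=3, W=1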